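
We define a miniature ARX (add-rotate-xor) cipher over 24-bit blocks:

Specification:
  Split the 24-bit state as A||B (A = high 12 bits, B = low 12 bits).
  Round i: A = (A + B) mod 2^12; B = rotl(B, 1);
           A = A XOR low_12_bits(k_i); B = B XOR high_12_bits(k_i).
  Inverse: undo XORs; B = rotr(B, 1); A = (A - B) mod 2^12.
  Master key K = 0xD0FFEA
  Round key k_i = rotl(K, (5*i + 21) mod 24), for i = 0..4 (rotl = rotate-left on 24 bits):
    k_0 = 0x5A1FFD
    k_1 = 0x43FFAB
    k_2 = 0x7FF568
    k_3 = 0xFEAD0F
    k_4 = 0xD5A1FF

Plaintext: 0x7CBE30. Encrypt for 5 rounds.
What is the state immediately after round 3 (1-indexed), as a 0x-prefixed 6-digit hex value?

0x143883

s_0 = plaintext = 0x7CBE30
s_1 = Round(s_0, k_0) = 0xA069C0
s_2 = Round(s_1, k_1) = 0xC6D7BE
s_3 = Round(s_2, k_2) = 0x143883
s_4 = Round(s_3, k_3) = 0x4C9EED
s_5 = Round(s_4, k_4) = 0x249081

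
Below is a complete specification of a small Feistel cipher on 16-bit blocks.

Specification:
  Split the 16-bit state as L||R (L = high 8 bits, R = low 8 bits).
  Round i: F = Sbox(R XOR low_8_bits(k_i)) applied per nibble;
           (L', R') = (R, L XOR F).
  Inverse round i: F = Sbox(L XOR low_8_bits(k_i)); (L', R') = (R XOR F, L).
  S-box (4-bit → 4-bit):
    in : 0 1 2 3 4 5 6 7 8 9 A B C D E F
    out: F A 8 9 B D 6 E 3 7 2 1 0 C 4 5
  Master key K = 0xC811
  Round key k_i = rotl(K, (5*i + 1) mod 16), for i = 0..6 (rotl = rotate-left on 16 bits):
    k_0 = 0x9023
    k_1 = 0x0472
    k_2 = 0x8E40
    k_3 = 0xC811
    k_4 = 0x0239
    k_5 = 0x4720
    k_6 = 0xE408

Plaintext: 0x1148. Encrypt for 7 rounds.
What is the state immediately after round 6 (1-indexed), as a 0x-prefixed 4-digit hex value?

s_0 = plaintext = 0x1148
s_1 = Round(s_0, k_0) = 0x4870
s_2 = Round(s_1, k_1) = 0x70B0
s_3 = Round(s_2, k_2) = 0xB02F
s_4 = Round(s_3, k_3) = 0x2F24
s_5 = Round(s_4, k_4) = 0x2483
s_6 = Round(s_5, k_5) = 0x830D
s_7 = Round(s_6, k_6) = 0x0D7E

0x830D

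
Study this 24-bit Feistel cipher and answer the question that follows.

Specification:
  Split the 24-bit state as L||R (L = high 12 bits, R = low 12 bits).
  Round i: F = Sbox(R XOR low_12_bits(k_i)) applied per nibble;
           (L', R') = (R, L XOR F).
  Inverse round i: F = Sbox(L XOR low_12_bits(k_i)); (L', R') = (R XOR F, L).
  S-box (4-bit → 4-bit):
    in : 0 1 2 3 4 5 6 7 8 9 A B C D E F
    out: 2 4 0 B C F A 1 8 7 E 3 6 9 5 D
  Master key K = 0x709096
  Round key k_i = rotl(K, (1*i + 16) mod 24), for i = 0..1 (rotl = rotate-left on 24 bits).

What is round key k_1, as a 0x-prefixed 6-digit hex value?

K = 0x709096
k_0 = rotl(K, (1*0+16) mod 24) = rotl(K, 16) = 0x967090
k_1 = rotl(K, (1*1+16) mod 24) = rotl(K, 17) = 0x2CE121

0x2CE121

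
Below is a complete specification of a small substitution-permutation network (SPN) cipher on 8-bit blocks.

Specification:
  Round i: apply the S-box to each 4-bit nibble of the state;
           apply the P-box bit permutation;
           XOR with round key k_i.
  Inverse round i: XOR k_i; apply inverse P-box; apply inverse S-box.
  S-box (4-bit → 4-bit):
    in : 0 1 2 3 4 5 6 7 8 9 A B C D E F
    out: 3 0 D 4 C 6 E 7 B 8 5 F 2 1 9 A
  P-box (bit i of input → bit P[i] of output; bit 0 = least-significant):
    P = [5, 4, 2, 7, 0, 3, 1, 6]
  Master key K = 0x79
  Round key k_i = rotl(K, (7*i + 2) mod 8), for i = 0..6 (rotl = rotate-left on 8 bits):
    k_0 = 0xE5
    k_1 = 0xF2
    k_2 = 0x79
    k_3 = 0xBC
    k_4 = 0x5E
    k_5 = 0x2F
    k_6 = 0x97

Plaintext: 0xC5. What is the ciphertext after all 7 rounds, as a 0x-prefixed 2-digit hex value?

s_0 = plaintext = 0xC5
s_1 = Round(s_0, k_0) = 0xF9
s_2 = Round(s_1, k_1) = 0x3A
s_3 = Round(s_2, k_2) = 0x5F
s_4 = Round(s_3, k_3) = 0x26
s_5 = Round(s_4, k_4) = 0x89
s_6 = Round(s_5, k_5) = 0xE6
s_7 = Round(s_6, k_6) = 0x42

0x42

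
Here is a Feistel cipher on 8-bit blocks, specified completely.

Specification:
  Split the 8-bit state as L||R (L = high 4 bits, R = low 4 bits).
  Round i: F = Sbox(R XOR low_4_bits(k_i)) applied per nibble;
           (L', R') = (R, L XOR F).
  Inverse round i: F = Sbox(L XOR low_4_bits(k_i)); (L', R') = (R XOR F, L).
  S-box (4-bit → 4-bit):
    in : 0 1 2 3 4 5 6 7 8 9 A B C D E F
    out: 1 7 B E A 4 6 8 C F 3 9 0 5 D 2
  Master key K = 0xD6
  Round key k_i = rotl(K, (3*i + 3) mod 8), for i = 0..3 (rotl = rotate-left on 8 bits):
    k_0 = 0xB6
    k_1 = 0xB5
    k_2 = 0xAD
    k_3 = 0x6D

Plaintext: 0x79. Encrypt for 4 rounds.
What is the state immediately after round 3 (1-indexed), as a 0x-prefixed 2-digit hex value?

s_0 = plaintext = 0x79
s_1 = Round(s_0, k_0) = 0x95
s_2 = Round(s_1, k_1) = 0x58
s_3 = Round(s_2, k_2) = 0x81
s_4 = Round(s_3, k_3) = 0x18

0x81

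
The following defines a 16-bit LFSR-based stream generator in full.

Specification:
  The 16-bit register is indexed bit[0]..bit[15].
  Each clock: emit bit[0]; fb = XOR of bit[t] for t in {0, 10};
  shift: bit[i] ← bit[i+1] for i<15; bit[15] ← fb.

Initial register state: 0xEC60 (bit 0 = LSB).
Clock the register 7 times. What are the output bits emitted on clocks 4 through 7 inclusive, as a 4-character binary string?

0011

reg_0 = 0xEC60
clock 1: out=0, reg = 0xF630
clock 2: out=0, reg = 0xFB18
clock 3: out=0, reg = 0x7D8C
clock 4: out=0, reg = 0xBEC6
clock 5: out=0, reg = 0xDF63
clock 6: out=1, reg = 0x6FB1
clock 7: out=1, reg = 0x37D8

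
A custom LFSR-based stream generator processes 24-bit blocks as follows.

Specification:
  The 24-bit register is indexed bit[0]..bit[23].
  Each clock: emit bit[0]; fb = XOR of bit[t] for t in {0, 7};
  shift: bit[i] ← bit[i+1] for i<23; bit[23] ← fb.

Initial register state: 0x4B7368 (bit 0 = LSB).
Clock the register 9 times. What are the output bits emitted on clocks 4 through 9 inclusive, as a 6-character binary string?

reg_0 = 0x4B7368
clock 1: out=0, reg = 0x25B9B4
clock 2: out=0, reg = 0x92DCDA
clock 3: out=0, reg = 0xC96E6D
clock 4: out=1, reg = 0xE4B736
clock 5: out=0, reg = 0x725B9B
clock 6: out=1, reg = 0x392DCD
clock 7: out=1, reg = 0x1C96E6
clock 8: out=0, reg = 0x8E4B73
clock 9: out=1, reg = 0xC725B9

101101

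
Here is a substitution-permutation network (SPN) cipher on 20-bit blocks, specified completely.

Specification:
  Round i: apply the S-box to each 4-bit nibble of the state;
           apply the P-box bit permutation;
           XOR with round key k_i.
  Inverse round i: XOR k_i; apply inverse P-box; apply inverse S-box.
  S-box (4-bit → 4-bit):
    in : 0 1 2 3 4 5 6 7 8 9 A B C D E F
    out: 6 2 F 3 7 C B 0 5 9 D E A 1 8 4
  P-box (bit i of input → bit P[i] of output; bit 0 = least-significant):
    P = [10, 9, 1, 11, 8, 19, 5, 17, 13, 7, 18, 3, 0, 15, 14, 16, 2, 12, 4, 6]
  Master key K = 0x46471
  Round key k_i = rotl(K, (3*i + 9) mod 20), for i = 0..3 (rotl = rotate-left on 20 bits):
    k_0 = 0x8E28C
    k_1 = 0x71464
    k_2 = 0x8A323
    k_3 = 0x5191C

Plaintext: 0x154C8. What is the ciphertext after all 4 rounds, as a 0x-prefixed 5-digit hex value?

s_0 = plaintext = 0x154C8
s_1 = Round(s_0, k_0) = 0x7960E
s_2 = Round(s_1, k_1) = 0xE3CCD
s_3 = Round(s_2, k_2) = 0x227EA
s_4 = Round(s_3, k_3) = 0x6C54B

0x6C54B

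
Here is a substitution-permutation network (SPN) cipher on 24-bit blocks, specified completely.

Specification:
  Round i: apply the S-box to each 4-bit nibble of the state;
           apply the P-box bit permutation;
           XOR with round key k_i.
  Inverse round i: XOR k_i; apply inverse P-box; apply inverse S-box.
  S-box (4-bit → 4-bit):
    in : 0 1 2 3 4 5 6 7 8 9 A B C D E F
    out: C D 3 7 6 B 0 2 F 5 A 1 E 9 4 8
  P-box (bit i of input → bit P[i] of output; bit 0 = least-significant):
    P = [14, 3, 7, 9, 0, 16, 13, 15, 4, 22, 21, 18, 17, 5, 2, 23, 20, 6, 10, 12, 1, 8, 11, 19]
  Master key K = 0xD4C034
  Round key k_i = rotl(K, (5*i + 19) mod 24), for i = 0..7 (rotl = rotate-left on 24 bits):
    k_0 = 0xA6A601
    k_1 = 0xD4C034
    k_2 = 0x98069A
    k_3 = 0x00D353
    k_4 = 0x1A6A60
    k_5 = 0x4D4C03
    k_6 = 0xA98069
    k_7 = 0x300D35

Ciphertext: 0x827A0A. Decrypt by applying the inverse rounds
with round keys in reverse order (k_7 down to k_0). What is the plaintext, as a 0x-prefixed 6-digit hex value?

0xF35357

s_0 = ciphertext = 0x827A0A
s_1 = InvRound(s_0, k_7) = 0x218995
s_2 = InvRound(s_1, k_6) = 0xC7CB64
s_3 = InvRound(s_2, k_5) = 0x5486DF
s_4 = InvRound(s_3, k_4) = 0x1E3513
s_5 = InvRound(s_4, k_3) = 0xF3BF0D
s_6 = InvRound(s_5, k_2) = 0x8F938E
s_7 = InvRound(s_6, k_1) = 0x5D2278
s_8 = InvRound(s_7, k_0) = 0xF35357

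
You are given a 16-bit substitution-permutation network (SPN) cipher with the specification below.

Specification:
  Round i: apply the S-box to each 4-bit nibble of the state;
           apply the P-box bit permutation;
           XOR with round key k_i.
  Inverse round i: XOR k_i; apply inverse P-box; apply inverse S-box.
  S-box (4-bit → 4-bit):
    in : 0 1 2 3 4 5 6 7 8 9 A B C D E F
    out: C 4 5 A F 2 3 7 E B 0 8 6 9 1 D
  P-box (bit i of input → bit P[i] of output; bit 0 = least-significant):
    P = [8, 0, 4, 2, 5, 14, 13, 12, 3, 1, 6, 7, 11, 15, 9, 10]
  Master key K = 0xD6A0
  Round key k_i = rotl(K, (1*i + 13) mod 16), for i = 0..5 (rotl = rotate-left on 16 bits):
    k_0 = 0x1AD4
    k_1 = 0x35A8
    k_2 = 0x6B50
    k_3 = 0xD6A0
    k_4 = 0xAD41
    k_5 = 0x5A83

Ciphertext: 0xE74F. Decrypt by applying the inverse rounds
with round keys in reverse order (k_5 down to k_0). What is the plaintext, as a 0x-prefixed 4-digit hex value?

0x5870

s_0 = ciphertext = 0xE74F
s_1 = InvRound(s_0, k_5) = 0x9F0D
s_2 = InvRound(s_1, k_4) = 0x120B
s_3 = InvRound(s_2, k_3) = 0x3965
s_4 = InvRound(s_3, k_2) = 0x1A98
s_5 = InvRound(s_4, k_1) = 0xFA22
s_6 = InvRound(s_5, k_0) = 0x5870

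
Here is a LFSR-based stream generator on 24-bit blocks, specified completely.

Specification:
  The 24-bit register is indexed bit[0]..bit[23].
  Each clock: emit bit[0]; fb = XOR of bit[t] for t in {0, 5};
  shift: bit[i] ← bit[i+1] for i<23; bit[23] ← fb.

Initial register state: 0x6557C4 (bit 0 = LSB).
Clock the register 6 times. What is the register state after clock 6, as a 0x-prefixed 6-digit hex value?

reg_0 = 0x6557C4
clock 1: out=0, reg = 0x32ABE2
clock 2: out=0, reg = 0x9955F1
clock 3: out=1, reg = 0x4CAAF8
clock 4: out=0, reg = 0xA6557C
clock 5: out=0, reg = 0xD32ABE
clock 6: out=0, reg = 0xE9955F

0xE9955F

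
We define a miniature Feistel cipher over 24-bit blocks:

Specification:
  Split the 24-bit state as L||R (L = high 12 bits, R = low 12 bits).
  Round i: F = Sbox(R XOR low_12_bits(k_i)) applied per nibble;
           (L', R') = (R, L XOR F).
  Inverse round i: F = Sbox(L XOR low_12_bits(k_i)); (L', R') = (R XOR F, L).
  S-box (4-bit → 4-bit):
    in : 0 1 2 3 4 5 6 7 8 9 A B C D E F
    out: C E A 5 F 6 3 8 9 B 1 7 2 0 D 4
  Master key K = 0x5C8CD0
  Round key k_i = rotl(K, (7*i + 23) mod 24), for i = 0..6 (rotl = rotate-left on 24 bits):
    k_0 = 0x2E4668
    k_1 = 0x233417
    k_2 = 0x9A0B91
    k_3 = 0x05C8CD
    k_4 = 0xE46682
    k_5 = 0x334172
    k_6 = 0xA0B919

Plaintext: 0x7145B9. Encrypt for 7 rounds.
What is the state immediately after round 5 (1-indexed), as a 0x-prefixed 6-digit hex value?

0x7B4C90

s_0 = plaintext = 0x7145B9
s_1 = Round(s_0, k_0) = 0x5B921A
s_2 = Round(s_1, k_1) = 0x21A679
s_3 = Round(s_2, k_2) = 0x6792C3
s_4 = Round(s_3, k_3) = 0x2C37B4
s_5 = Round(s_4, k_4) = 0x7B4C90
s_6 = Round(s_5, k_5) = 0xC9076E
s_7 = Round(s_6, k_6) = 0x76E118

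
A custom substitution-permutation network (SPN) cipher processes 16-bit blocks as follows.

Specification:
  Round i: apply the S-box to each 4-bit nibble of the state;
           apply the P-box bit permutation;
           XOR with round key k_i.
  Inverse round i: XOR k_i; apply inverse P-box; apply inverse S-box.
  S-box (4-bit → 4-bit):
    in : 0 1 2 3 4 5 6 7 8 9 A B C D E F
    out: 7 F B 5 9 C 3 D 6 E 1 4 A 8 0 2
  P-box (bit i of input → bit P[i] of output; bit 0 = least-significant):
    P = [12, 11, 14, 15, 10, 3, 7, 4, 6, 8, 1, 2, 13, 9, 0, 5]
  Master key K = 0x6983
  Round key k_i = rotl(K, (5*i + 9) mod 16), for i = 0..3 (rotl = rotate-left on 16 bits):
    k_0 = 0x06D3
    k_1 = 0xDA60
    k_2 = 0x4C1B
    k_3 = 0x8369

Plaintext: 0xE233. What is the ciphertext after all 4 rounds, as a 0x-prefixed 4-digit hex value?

0x39C1

s_0 = plaintext = 0xE233
s_1 = Round(s_0, k_0) = 0x5317
s_2 = Round(s_1, k_1) = 0x0E9B
s_3 = Round(s_2, k_2) = 0x2E82
s_4 = Round(s_3, k_3) = 0x39C1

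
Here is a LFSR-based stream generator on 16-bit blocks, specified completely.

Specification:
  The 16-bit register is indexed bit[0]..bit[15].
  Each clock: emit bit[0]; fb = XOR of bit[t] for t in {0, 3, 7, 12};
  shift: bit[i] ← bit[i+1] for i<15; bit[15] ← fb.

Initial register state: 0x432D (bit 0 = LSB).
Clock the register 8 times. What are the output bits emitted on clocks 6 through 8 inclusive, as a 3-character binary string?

100

reg_0 = 0x432D
clock 1: out=1, reg = 0x2196
clock 2: out=0, reg = 0x90CB
clock 3: out=1, reg = 0x4865
clock 4: out=1, reg = 0xA432
clock 5: out=0, reg = 0x5219
clock 6: out=1, reg = 0xA90C
clock 7: out=0, reg = 0xD486
clock 8: out=0, reg = 0x6A43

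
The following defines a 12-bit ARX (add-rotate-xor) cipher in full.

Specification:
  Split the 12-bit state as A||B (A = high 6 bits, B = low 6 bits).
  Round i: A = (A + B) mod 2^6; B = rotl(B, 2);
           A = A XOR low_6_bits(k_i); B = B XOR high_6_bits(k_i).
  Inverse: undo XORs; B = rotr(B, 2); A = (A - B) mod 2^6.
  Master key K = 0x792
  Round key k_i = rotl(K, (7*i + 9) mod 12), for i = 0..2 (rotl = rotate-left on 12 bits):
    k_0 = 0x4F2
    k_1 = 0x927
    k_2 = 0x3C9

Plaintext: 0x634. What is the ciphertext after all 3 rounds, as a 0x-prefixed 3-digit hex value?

s_0 = plaintext = 0x634
s_1 = Round(s_0, k_0) = 0xF80
s_2 = Round(s_1, k_1) = 0x664
s_3 = Round(s_2, k_2) = 0xD1D

0xD1D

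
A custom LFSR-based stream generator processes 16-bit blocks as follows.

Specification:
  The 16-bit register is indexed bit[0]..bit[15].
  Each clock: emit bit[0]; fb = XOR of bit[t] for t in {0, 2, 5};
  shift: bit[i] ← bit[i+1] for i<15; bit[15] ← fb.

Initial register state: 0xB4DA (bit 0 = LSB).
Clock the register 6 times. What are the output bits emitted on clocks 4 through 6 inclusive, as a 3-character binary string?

reg_0 = 0xB4DA
clock 1: out=0, reg = 0x5A6D
clock 2: out=1, reg = 0xAD36
clock 3: out=0, reg = 0x569B
clock 4: out=1, reg = 0xAB4D
clock 5: out=1, reg = 0x55A6
clock 6: out=0, reg = 0x2AD3

110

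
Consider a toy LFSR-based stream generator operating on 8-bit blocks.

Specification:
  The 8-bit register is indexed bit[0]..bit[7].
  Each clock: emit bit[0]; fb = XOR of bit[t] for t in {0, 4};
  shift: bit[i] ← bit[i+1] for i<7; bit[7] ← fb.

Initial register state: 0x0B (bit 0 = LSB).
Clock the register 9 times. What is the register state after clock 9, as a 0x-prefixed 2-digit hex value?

reg_0 = 0x0B
clock 1: out=1, reg = 0x85
clock 2: out=1, reg = 0xC2
clock 3: out=0, reg = 0x61
clock 4: out=1, reg = 0xB0
clock 5: out=0, reg = 0xD8
clock 6: out=0, reg = 0xEC
clock 7: out=0, reg = 0x76
clock 8: out=0, reg = 0xBB
clock 9: out=1, reg = 0x5D

0x5D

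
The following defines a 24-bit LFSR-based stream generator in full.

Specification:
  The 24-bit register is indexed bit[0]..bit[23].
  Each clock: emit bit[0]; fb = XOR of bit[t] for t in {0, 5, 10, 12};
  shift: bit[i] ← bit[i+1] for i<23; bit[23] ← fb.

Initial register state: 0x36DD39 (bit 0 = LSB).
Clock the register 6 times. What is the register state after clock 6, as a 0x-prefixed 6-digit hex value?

0x28DB74

reg_0 = 0x36DD39
clock 1: out=1, reg = 0x1B6E9C
clock 2: out=0, reg = 0x8DB74E
clock 3: out=0, reg = 0x46DBA7
clock 4: out=1, reg = 0xA36DD3
clock 5: out=1, reg = 0x51B6E9
clock 6: out=1, reg = 0x28DB74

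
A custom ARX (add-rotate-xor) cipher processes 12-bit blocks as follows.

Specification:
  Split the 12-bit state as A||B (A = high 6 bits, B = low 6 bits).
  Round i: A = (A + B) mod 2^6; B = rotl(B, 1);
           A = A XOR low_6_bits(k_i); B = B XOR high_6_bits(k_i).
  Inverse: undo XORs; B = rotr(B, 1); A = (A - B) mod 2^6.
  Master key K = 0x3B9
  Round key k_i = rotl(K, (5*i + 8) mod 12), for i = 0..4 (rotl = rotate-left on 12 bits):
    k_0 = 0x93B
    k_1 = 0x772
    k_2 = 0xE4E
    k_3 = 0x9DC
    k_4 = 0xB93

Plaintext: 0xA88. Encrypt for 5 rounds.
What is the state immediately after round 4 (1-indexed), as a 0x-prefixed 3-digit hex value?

s_0 = plaintext = 0xA88
s_1 = Round(s_0, k_0) = 0x274
s_2 = Round(s_1, k_1) = 0x3F4
s_3 = Round(s_2, k_2) = 0x350
s_4 = Round(s_3, k_3) = 0x047
s_5 = Round(s_4, k_4) = 0x6E0

0x047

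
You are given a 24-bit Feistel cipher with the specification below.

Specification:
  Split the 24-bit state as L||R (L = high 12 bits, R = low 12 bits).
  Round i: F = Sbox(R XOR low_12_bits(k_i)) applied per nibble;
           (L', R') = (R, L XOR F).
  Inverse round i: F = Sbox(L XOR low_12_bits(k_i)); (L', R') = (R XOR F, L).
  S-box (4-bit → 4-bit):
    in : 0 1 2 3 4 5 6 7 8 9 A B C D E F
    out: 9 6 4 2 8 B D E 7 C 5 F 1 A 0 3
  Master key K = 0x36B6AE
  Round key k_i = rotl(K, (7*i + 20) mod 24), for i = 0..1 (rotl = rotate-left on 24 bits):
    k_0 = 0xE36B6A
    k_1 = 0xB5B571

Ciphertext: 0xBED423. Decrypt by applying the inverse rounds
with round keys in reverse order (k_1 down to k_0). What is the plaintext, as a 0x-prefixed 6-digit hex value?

0x89A4E2

s_0 = ciphertext = 0xBED423
s_1 = InvRound(s_0, k_1) = 0x4E2BED
s_2 = InvRound(s_1, k_0) = 0x89A4E2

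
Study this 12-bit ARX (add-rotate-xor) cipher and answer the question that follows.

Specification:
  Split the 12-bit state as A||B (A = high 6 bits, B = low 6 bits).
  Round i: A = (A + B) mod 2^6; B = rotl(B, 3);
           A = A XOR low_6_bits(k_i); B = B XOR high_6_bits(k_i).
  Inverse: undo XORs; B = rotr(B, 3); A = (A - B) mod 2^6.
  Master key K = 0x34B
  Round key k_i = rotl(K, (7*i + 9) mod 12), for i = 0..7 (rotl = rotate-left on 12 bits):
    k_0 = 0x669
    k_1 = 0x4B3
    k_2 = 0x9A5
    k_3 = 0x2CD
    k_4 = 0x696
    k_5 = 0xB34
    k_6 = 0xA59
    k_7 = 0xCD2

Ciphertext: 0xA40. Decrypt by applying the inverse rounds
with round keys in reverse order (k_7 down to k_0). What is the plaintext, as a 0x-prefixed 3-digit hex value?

s_0 = ciphertext = 0xA40
s_1 = InvRound(s_0, k_7) = 0x75E
s_2 = InvRound(s_1, k_6) = 0x1BE
s_3 = InvRound(s_2, k_5) = 0x812
s_4 = InvRound(s_3, k_4) = 0xD41
s_5 = InvRound(s_4, k_3) = 0x9D1
s_6 = InvRound(s_5, k_2) = 0x13E
s_7 = InvRound(s_6, k_1) = 0x4A5
s_8 = InvRound(s_7, k_0) = 0x527

0x527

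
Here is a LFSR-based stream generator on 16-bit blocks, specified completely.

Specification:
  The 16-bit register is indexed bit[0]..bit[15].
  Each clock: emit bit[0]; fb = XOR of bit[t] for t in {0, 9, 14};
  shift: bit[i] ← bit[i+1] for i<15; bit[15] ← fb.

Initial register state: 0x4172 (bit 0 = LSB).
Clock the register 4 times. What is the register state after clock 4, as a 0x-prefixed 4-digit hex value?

reg_0 = 0x4172
clock 1: out=0, reg = 0xA0B9
clock 2: out=1, reg = 0xD05C
clock 3: out=0, reg = 0xE82E
clock 4: out=0, reg = 0xF417

0xF417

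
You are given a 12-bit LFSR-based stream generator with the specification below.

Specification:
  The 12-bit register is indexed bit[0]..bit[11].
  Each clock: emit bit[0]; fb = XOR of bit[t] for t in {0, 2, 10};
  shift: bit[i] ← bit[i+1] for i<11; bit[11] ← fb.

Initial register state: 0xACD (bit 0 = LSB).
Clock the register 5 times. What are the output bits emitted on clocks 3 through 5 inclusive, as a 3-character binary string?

reg_0 = 0xACD
clock 1: out=1, reg = 0x566
clock 2: out=0, reg = 0x2B3
clock 3: out=1, reg = 0x959
clock 4: out=1, reg = 0xCAC
clock 5: out=0, reg = 0x656

110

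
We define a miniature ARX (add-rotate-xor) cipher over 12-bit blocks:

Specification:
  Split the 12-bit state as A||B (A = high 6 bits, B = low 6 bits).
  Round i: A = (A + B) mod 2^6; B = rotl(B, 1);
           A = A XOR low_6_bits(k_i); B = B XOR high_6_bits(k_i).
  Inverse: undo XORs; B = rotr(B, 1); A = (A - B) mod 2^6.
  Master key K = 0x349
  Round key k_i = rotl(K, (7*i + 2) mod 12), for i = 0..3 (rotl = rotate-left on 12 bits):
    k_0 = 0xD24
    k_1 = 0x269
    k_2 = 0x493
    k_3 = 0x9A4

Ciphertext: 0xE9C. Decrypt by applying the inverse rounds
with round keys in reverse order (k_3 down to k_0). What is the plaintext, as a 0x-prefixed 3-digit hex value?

0x7B1

s_0 = ciphertext = 0xE9C
s_1 = InvRound(s_0, k_3) = 0x05D
s_2 = InvRound(s_1, k_2) = 0xAE7
s_3 = InvRound(s_2, k_1) = 0xAD7
s_4 = InvRound(s_3, k_0) = 0x7B1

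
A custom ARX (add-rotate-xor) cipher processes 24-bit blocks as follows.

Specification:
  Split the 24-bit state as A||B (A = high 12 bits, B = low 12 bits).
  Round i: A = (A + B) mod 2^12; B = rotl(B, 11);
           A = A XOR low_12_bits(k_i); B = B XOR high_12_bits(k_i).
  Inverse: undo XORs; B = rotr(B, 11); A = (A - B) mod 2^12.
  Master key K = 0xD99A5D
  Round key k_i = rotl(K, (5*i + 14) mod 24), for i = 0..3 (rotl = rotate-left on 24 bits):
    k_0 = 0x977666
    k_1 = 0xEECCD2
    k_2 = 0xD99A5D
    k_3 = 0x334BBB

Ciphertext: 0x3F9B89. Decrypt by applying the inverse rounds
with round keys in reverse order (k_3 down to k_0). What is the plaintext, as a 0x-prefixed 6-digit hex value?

0xB89E4A

s_0 = ciphertext = 0x3F9B89
s_1 = InvRound(s_0, k_3) = 0x6C717B
s_2 = InvRound(s_1, k_2) = 0x2D59C5
s_3 = InvRound(s_2, k_1) = 0xFB5E52
s_4 = InvRound(s_3, k_0) = 0xB89E4A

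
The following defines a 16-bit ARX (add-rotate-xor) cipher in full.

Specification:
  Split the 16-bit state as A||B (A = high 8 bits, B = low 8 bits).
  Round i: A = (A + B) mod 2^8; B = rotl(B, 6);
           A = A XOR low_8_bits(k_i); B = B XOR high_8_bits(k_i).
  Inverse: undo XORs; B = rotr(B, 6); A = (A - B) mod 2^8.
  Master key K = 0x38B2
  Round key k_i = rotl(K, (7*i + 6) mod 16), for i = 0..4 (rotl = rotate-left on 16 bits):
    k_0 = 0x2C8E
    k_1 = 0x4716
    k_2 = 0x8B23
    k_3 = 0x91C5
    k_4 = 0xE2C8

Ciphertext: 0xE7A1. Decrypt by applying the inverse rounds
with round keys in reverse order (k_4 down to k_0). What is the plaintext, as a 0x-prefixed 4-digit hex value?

s_0 = ciphertext = 0xE7A1
s_1 = InvRound(s_0, k_4) = 0x220D
s_2 = InvRound(s_1, k_3) = 0x7572
s_3 = InvRound(s_2, k_2) = 0x6FE7
s_4 = InvRound(s_3, k_1) = 0xF782
s_5 = InvRound(s_4, k_0) = 0xBFBA

0xBFBA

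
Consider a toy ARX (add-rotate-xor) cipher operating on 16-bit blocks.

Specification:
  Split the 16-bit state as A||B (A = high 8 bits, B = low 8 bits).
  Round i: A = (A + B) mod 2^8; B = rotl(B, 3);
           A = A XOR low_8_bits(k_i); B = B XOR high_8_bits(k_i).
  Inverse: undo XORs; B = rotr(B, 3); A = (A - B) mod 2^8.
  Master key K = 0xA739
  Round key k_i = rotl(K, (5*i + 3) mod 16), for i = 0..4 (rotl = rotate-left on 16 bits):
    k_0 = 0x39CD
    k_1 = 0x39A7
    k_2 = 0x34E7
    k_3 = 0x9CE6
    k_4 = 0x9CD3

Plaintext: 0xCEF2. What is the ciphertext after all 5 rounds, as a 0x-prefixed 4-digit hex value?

0xE2ED

s_0 = plaintext = 0xCEF2
s_1 = Round(s_0, k_0) = 0x0DAE
s_2 = Round(s_1, k_1) = 0x1C4C
s_3 = Round(s_2, k_2) = 0x8F56
s_4 = Round(s_3, k_3) = 0x032E
s_5 = Round(s_4, k_4) = 0xE2ED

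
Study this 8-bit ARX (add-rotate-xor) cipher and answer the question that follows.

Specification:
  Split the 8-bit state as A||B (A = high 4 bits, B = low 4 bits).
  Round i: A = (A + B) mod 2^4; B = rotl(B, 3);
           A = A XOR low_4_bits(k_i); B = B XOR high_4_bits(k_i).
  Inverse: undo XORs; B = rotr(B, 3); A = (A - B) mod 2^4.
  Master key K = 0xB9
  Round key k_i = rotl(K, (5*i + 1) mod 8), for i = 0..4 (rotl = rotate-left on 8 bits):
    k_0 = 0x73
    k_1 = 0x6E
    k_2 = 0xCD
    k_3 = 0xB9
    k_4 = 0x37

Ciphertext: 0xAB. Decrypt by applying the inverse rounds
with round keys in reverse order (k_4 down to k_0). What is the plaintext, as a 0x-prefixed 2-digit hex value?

s_0 = ciphertext = 0xAB
s_1 = InvRound(s_0, k_4) = 0xC1
s_2 = InvRound(s_1, k_3) = 0x05
s_3 = InvRound(s_2, k_2) = 0xA3
s_4 = InvRound(s_3, k_1) = 0xAA
s_5 = InvRound(s_4, k_0) = 0xEB

0xEB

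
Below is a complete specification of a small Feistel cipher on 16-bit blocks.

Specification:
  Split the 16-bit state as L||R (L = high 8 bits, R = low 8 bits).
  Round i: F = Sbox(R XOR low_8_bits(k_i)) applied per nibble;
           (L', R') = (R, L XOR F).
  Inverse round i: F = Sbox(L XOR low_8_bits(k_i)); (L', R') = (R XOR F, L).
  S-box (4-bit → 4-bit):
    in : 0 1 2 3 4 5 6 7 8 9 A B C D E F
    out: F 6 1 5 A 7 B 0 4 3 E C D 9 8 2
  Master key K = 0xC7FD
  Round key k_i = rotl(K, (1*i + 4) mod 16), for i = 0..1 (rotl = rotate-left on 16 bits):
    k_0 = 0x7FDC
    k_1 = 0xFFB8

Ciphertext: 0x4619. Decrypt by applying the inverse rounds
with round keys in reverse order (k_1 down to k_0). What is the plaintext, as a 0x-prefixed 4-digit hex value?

0xCF31

s_0 = ciphertext = 0x4619
s_1 = InvRound(s_0, k_1) = 0x3146
s_2 = InvRound(s_1, k_0) = 0xCF31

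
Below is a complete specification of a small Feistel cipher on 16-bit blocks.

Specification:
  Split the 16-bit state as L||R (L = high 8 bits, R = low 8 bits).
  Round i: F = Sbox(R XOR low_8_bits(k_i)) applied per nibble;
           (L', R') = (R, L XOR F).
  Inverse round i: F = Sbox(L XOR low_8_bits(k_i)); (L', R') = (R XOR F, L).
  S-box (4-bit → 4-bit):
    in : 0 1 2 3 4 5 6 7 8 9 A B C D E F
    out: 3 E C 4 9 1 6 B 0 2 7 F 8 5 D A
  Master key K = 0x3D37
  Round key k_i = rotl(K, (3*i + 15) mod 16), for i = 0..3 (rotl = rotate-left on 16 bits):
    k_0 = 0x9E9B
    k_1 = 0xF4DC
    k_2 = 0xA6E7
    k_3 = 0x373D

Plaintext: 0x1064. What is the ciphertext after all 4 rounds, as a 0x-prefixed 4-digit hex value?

s_0 = plaintext = 0x1064
s_1 = Round(s_0, k_0) = 0x64BA
s_2 = Round(s_1, k_1) = 0xBA02
s_3 = Round(s_2, k_2) = 0x026B
s_4 = Round(s_3, k_3) = 0x6B14

0x6B14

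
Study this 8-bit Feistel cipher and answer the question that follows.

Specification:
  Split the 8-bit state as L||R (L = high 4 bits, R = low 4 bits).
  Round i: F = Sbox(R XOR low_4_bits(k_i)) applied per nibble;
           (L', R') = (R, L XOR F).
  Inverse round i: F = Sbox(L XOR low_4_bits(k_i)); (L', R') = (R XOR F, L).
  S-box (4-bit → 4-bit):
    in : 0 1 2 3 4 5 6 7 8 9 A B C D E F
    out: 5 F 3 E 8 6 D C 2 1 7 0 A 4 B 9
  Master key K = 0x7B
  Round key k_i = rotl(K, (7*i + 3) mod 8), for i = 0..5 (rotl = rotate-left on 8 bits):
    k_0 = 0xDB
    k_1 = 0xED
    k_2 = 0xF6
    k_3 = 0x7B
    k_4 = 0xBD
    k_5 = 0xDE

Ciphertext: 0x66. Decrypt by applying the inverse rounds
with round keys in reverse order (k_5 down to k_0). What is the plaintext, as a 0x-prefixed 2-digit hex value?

s_0 = ciphertext = 0x66
s_1 = InvRound(s_0, k_5) = 0x46
s_2 = InvRound(s_1, k_4) = 0x74
s_3 = InvRound(s_2, k_3) = 0xE7
s_4 = InvRound(s_3, k_2) = 0x5E
s_5 = InvRound(s_4, k_1) = 0xC5
s_6 = InvRound(s_5, k_0) = 0x9C

0x9C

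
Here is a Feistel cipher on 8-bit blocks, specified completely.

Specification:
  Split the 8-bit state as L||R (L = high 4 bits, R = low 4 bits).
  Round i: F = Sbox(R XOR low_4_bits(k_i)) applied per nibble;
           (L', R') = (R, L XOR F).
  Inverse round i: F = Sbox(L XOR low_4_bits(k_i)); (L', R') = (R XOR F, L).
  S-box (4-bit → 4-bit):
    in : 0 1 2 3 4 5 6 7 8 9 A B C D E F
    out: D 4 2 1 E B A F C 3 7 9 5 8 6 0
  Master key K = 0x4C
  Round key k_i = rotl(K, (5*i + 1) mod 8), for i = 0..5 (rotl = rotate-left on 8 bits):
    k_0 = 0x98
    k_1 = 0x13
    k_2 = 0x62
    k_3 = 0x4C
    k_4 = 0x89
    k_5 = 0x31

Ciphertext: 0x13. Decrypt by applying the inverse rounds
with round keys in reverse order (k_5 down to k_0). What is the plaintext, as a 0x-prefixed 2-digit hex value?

0x05

s_0 = ciphertext = 0x13
s_1 = InvRound(s_0, k_5) = 0xE1
s_2 = InvRound(s_1, k_4) = 0xEE
s_3 = InvRound(s_2, k_3) = 0xCE
s_4 = InvRound(s_3, k_2) = 0x8C
s_5 = InvRound(s_4, k_1) = 0x58
s_6 = InvRound(s_5, k_0) = 0x05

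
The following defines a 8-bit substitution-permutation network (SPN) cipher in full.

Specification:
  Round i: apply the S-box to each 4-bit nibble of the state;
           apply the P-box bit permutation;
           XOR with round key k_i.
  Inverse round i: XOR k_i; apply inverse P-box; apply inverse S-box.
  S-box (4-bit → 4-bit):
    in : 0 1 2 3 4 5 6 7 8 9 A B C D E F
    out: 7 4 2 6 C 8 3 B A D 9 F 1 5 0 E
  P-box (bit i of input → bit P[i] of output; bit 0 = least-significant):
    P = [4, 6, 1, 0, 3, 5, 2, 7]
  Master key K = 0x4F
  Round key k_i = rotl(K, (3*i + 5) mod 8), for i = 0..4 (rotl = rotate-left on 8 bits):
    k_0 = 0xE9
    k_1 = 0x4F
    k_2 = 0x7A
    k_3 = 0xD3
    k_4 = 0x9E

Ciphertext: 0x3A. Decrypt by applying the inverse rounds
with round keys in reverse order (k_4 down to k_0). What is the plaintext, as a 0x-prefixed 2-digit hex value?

s_0 = ciphertext = 0x3A
s_1 = InvRound(s_0, k_4) = 0xFE
s_2 = InvRound(s_1, k_3) = 0x05
s_3 = InvRound(s_2, k_2) = 0x0B
s_4 = InvRound(s_3, k_1) = 0x12
s_5 = InvRound(s_4, k_0) = 0x7B

0x7B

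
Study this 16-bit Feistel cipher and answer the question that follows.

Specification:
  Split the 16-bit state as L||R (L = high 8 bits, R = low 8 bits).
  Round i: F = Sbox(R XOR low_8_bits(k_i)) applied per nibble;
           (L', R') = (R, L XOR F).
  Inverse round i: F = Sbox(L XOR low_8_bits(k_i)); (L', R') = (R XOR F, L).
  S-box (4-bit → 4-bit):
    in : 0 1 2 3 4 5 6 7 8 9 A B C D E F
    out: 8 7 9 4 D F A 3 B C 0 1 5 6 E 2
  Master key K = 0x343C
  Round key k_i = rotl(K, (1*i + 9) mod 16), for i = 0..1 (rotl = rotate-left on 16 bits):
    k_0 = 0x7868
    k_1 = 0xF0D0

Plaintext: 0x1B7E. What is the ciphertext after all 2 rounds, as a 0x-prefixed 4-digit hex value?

0x6169

s_0 = plaintext = 0x1B7E
s_1 = Round(s_0, k_0) = 0x7E61
s_2 = Round(s_1, k_1) = 0x6169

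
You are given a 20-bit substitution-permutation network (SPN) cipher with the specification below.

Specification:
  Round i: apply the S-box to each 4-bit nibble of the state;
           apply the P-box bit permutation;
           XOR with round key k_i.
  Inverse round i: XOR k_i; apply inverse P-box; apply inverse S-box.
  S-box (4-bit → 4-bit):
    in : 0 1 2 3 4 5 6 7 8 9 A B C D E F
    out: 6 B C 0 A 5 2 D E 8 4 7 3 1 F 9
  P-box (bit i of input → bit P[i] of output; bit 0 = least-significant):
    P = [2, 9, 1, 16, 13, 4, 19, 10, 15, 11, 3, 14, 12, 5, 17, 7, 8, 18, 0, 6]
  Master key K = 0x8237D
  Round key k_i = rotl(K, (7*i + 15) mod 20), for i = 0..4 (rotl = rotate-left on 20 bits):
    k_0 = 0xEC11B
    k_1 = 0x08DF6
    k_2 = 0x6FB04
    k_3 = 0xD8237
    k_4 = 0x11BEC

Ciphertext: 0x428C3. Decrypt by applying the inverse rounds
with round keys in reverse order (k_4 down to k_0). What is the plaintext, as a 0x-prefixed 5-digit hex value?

s_0 = ciphertext = 0x428C3
s_1 = InvRound(s_0, k_4) = 0xBCADE
s_2 = InvRound(s_1, k_3) = 0x88833
s_3 = InvRound(s_2, k_2) = 0xBB9BB
s_4 = InvRound(s_3, k_1) = 0x25A7F
s_5 = InvRound(s_4, k_0) = 0x1CCAC

0x1CCAC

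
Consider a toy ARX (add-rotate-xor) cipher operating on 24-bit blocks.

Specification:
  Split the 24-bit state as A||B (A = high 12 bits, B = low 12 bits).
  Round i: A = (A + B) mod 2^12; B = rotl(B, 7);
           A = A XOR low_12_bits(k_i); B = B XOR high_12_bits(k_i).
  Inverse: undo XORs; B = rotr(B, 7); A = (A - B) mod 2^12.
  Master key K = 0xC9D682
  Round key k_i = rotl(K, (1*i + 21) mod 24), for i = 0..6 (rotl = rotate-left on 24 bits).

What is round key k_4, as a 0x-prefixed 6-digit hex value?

K = 0xC9D682
k_0 = rotl(K, (1*0+21) mod 24) = rotl(K, 21) = 0x593AD0
k_1 = rotl(K, (1*1+21) mod 24) = rotl(K, 22) = 0xB275A0
k_2 = rotl(K, (1*2+21) mod 24) = rotl(K, 23) = 0x64EB41
k_3 = rotl(K, (1*3+21) mod 24) = rotl(K, 0) = 0xC9D682
k_4 = rotl(K, (1*4+21) mod 24) = rotl(K, 1) = 0x93AD05

0x93AD05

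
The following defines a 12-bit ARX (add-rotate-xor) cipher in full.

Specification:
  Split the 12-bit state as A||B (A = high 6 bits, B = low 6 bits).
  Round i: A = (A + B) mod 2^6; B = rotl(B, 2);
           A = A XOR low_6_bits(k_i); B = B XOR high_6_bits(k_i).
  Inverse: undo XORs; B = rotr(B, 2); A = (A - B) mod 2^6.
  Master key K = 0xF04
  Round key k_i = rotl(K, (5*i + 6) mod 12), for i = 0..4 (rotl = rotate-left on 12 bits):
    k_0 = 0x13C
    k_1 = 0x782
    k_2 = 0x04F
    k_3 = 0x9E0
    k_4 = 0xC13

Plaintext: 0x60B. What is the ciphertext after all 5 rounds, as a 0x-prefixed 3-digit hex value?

0x7C2

s_0 = plaintext = 0x60B
s_1 = Round(s_0, k_0) = 0x7E8
s_2 = Round(s_1, k_1) = 0x17C
s_3 = Round(s_2, k_2) = 0x3B2
s_4 = Round(s_3, k_3) = 0x82C
s_5 = Round(s_4, k_4) = 0x7C2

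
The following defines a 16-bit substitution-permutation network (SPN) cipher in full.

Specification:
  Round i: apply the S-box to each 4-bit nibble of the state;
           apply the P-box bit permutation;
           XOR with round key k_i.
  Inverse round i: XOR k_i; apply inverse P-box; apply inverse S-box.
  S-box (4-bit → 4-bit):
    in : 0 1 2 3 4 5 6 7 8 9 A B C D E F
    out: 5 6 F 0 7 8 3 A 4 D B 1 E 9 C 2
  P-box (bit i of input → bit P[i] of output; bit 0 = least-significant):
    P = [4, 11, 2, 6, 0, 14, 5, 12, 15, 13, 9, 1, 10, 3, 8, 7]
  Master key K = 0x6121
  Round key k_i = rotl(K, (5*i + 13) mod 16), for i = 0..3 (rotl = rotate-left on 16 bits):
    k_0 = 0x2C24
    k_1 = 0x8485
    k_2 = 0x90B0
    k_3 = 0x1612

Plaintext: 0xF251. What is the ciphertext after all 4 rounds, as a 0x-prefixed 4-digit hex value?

0xE37D

s_0 = plaintext = 0xF251
s_1 = Round(s_0, k_0) = 0x962A
s_2 = Round(s_1, k_1) = 0x7974
s_3 = Round(s_2, k_2) = 0x4A2E
s_4 = Round(s_3, k_3) = 0xE37D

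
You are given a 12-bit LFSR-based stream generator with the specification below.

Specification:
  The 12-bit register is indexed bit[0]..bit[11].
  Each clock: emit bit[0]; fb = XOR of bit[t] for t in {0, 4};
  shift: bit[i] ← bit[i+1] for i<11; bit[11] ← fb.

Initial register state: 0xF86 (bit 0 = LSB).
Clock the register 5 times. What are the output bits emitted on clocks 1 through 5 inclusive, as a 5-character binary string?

01100

reg_0 = 0xF86
clock 1: out=0, reg = 0x7C3
clock 2: out=1, reg = 0xBE1
clock 3: out=1, reg = 0xDF0
clock 4: out=0, reg = 0xEF8
clock 5: out=0, reg = 0xF7C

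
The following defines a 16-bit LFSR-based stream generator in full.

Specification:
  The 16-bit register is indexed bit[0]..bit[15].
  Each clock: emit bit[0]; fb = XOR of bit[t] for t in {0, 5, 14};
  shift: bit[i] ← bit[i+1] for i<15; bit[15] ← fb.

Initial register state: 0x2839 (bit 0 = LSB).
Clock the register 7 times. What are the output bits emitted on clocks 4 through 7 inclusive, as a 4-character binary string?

1110

reg_0 = 0x2839
clock 1: out=1, reg = 0x141C
clock 2: out=0, reg = 0x0A0E
clock 3: out=0, reg = 0x0507
clock 4: out=1, reg = 0x8283
clock 5: out=1, reg = 0xC141
clock 6: out=1, reg = 0x60A0
clock 7: out=0, reg = 0x3050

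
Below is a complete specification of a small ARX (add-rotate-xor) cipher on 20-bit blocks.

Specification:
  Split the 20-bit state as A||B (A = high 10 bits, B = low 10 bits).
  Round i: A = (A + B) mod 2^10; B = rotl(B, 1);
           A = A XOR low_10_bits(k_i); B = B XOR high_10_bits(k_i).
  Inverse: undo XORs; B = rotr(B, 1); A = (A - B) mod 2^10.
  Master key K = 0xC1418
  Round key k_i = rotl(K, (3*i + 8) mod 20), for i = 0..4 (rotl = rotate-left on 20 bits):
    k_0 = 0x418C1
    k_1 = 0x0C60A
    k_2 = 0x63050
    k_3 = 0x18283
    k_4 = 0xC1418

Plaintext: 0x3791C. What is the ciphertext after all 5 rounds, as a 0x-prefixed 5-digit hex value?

0xB2790

s_0 = plaintext = 0x3791C
s_1 = Round(s_0, k_0) = 0x4EF3E
s_2 = Round(s_1, k_1) = 0x9CE4C
s_3 = Round(s_2, k_2) = 0x3BD15
s_4 = Round(s_3, k_3) = 0x21E4A
s_5 = Round(s_4, k_4) = 0xB2790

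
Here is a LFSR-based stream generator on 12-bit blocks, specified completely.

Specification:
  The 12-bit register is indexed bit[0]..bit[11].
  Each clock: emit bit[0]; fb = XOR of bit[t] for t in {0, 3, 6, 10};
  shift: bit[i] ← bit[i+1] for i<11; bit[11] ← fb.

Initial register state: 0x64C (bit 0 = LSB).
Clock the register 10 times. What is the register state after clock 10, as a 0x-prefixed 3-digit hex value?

reg_0 = 0x64C
clock 1: out=0, reg = 0xB26
clock 2: out=0, reg = 0x593
clock 3: out=1, reg = 0x2C9
clock 4: out=1, reg = 0x964
clock 5: out=0, reg = 0xCB2
clock 6: out=0, reg = 0xE59
clock 7: out=1, reg = 0x72C
clock 8: out=0, reg = 0x396
clock 9: out=0, reg = 0x1CB
clock 10: out=1, reg = 0x8E5

0x8E5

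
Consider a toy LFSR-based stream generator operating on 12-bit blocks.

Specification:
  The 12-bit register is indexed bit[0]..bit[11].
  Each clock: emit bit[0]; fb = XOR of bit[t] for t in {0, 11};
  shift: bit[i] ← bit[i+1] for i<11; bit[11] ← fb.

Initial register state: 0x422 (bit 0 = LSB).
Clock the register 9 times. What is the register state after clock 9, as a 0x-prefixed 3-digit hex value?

0x0F2

reg_0 = 0x422
clock 1: out=0, reg = 0x211
clock 2: out=1, reg = 0x908
clock 3: out=0, reg = 0xC84
clock 4: out=0, reg = 0xE42
clock 5: out=0, reg = 0xF21
clock 6: out=1, reg = 0x790
clock 7: out=0, reg = 0x3C8
clock 8: out=0, reg = 0x1E4
clock 9: out=0, reg = 0x0F2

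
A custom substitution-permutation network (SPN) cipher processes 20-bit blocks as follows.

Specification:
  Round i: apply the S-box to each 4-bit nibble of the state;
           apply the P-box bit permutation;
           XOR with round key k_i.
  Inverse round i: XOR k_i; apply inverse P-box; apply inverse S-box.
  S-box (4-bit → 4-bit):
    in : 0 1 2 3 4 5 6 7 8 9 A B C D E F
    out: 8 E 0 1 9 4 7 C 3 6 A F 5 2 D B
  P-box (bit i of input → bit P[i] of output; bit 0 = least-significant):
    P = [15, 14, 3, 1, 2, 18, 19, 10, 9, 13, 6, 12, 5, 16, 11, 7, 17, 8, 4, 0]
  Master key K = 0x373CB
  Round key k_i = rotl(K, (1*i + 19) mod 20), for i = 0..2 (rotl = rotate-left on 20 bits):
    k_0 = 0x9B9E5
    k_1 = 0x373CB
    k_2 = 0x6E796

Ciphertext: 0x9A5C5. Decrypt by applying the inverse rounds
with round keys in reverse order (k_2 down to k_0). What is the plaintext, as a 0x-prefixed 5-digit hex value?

0x9E6E0

s_0 = ciphertext = 0x9A5C5
s_1 = InvRound(s_0, k_2) = 0xEDC9A
s_2 = InvRound(s_1, k_1) = 0x19613
s_3 = InvRound(s_2, k_0) = 0x9E6E0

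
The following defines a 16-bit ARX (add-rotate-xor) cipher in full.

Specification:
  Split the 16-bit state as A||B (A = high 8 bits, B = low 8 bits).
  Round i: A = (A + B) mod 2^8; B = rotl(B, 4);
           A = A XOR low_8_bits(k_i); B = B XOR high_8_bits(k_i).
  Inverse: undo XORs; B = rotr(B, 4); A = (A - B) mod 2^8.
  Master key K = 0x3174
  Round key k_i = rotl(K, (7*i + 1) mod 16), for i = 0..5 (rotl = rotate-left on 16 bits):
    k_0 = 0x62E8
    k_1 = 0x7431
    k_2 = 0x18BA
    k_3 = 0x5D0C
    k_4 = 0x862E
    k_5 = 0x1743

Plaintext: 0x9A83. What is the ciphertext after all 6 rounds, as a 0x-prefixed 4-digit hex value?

0xC072

s_0 = plaintext = 0x9A83
s_1 = Round(s_0, k_0) = 0xF55A
s_2 = Round(s_1, k_1) = 0x7ED1
s_3 = Round(s_2, k_2) = 0xF505
s_4 = Round(s_3, k_3) = 0xF60D
s_5 = Round(s_4, k_4) = 0x2D56
s_6 = Round(s_5, k_5) = 0xC072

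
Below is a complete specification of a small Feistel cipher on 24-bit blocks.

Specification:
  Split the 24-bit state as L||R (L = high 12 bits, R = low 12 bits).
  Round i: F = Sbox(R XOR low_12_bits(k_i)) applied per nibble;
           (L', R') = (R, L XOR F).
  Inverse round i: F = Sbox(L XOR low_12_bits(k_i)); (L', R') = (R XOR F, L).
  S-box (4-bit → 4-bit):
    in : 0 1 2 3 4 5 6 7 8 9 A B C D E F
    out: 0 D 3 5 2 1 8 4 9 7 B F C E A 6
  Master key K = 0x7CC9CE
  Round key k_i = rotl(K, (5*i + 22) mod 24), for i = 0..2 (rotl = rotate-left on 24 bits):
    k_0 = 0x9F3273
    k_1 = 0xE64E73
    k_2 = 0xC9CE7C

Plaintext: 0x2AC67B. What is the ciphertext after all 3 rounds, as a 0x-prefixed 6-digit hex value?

0xC93303

s_0 = plaintext = 0x2AC67B
s_1 = Round(s_0, k_0) = 0x67B0A5
s_2 = Round(s_1, k_1) = 0x0A5C93
s_3 = Round(s_2, k_2) = 0xC93303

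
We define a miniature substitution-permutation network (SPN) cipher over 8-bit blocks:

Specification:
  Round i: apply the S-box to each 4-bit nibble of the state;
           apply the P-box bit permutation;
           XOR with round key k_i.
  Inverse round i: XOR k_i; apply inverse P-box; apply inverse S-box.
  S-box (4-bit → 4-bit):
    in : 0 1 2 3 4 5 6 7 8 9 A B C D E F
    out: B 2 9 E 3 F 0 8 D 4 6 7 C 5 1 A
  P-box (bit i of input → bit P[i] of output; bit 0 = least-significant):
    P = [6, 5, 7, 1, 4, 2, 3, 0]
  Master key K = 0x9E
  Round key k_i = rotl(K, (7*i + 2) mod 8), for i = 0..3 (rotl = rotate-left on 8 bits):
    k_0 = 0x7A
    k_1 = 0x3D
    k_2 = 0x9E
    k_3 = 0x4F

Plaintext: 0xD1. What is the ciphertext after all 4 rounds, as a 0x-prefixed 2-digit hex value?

s_0 = plaintext = 0xD1
s_1 = Round(s_0, k_0) = 0x42
s_2 = Round(s_1, k_1) = 0x6B
s_3 = Round(s_2, k_2) = 0x7E
s_4 = Round(s_3, k_3) = 0x0E

0x0E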